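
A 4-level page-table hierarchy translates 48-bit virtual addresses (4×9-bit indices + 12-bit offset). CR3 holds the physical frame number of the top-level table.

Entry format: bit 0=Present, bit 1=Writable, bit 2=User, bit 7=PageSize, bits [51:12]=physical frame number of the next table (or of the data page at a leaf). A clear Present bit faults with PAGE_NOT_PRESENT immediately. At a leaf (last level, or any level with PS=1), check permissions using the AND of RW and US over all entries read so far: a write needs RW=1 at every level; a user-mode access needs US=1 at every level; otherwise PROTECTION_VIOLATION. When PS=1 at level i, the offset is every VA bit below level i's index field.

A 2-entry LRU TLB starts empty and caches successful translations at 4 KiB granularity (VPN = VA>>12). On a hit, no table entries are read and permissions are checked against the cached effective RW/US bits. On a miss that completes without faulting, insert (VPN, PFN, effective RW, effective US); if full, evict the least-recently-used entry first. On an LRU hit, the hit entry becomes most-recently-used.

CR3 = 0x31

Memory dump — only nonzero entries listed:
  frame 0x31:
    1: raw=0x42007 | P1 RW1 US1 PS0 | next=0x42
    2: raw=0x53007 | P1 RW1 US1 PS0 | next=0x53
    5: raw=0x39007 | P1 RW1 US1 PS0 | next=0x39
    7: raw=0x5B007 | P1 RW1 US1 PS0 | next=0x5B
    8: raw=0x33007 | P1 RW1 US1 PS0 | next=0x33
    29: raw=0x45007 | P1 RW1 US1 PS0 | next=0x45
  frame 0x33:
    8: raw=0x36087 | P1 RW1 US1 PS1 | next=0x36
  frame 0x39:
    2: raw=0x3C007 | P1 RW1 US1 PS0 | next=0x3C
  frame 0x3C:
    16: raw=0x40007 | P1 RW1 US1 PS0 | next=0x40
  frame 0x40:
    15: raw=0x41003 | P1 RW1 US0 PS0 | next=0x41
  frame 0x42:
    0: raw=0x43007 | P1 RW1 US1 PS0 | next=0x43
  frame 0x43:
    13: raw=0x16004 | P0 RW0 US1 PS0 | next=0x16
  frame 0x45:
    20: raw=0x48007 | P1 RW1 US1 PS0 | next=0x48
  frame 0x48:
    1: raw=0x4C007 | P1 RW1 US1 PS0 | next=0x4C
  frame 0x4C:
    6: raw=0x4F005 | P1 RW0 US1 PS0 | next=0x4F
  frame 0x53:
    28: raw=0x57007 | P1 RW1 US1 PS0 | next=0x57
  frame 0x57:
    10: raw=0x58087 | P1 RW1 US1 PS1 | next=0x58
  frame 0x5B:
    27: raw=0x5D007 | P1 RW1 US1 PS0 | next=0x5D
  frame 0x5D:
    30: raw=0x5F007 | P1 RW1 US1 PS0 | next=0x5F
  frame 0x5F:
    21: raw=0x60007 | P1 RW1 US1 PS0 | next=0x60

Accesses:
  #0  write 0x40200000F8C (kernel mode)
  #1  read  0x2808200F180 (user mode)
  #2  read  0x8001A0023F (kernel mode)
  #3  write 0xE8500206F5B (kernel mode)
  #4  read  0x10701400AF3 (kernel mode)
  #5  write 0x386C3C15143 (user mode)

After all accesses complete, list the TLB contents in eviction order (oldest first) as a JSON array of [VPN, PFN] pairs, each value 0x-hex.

Per-access translation:
#0 VA=0x40200000F8C (w,kernel):
  L0 @0x31[8] → 0x33007  P=1,RW=1,US=1,PS=0
  L1 @0x33[8] → 0x36087  P=1,RW=1,US=1,PS=1
  → PA=0x36F8C (huge @L1)  (2 entries read)
#1 VA=0x2808200F180 (r,user):
  L0 @0x31[5] → 0x39007  P=1,RW=1,US=1,PS=0
  L1 @0x39[2] → 0x3C007  P=1,RW=1,US=1,PS=0
  L2 @0x3C[16] → 0x40007  P=1,RW=1,US=1,PS=0
  L3 @0x40[15] → 0x41003  P=1,RW=1,US=0,PS=0
  ✗ PROTECTION_VIOLATION  [4 reads]
#2 VA=0x8001A0023F (r,kernel):
  L0 @0x31[1] → 0x42007  P=1,RW=1,US=1,PS=0
  L1 @0x42[0] → 0x43007  P=1,RW=1,US=1,PS=0
  L2 @0x43[13] → 0x16004  P=0,RW=0,US=1,PS=0
  ✗ PAGE_NOT_PRESENT  [3 reads]
#3 VA=0xE8500206F5B (w,kernel):
  L0 @0x31[29] → 0x45007  P=1,RW=1,US=1,PS=0
  L1 @0x45[20] → 0x48007  P=1,RW=1,US=1,PS=0
  L2 @0x48[1] → 0x4C007  P=1,RW=1,US=1,PS=0
  L3 @0x4C[6] → 0x4F005  P=1,RW=0,US=1,PS=0
  ✗ PROTECTION_VIOLATION  [4 reads]
#4 VA=0x10701400AF3 (r,kernel):
  L0 @0x31[2] → 0x53007  P=1,RW=1,US=1,PS=0
  L1 @0x53[28] → 0x57007  P=1,RW=1,US=1,PS=0
  L2 @0x57[10] → 0x58087  P=1,RW=1,US=1,PS=1
  → PA=0x58AF3 (huge @L2)  (3 entries read)
#5 VA=0x386C3C15143 (w,user):
  L0 @0x31[7] → 0x5B007  P=1,RW=1,US=1,PS=0
  L1 @0x5B[27] → 0x5D007  P=1,RW=1,US=1,PS=0
  L2 @0x5D[30] → 0x5F007  P=1,RW=1,US=1,PS=0
  L3 @0x5F[21] → 0x60007  P=1,RW=1,US=1,PS=0
  → PA=0x60143  (4 entries read)

TLB: [["0x10701400", "0x58"], ["0x386C3C15", "0x60"]]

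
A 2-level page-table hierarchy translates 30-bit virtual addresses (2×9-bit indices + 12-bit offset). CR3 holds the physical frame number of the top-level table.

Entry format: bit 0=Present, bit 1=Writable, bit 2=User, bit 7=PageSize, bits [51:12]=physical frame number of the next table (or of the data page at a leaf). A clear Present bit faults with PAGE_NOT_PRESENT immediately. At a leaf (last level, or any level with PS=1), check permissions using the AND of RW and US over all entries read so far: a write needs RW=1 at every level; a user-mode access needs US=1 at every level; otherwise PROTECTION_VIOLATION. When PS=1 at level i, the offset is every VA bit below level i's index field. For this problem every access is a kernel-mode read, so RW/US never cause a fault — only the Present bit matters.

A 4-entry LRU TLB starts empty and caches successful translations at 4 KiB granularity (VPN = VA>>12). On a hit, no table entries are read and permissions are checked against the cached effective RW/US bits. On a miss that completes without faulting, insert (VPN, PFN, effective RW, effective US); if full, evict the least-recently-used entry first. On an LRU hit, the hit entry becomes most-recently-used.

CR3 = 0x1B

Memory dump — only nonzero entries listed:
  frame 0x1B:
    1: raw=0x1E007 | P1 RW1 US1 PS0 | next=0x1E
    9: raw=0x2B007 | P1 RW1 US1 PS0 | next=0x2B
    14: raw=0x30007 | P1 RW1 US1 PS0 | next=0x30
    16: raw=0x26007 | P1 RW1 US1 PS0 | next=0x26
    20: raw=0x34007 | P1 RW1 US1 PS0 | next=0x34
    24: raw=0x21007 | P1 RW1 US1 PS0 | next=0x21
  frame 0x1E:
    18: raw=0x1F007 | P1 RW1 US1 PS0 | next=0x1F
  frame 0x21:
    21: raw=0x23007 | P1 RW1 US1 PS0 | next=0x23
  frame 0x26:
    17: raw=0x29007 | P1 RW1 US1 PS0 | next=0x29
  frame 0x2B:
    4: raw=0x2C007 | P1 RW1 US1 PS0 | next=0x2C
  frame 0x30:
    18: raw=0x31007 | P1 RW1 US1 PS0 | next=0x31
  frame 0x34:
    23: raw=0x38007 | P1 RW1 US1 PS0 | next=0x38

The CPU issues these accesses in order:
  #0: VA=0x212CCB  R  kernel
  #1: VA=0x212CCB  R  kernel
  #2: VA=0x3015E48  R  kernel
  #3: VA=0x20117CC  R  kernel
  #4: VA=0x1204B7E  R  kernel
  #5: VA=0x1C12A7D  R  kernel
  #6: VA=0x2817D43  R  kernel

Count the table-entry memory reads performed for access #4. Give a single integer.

Per-access translation:
#0 VA=0x212CCB (r,kernel):
  [0] read 0x1B idx=1: raw=0x1E007 flags P=1 W=1 U=1 S=0
  [1] read 0x1E idx=18: raw=0x1F007 flags P=1 W=1 U=1 S=0
  ✓ 0x1FCCB  — 2 lookups
#1 VA=0x212CCB (r,kernel):
  TLB hit vpn=0x212 → PA=0x1FCCB
#2 VA=0x3015E48 (r,kernel):
  [0] read 0x1B idx=24: raw=0x21007 flags P=1 W=1 U=1 S=0
  [1] read 0x21 idx=21: raw=0x23007 flags P=1 W=1 U=1 S=0
  ✓ 0x23E48  — 2 lookups
#3 VA=0x20117CC (r,kernel):
  [0] read 0x1B idx=16: raw=0x26007 flags P=1 W=1 U=1 S=0
  [1] read 0x26 idx=17: raw=0x29007 flags P=1 W=1 U=1 S=0
  ✓ 0x297CC  — 2 lookups
#4 VA=0x1204B7E (r,kernel):
  [0] read 0x1B idx=9: raw=0x2B007 flags P=1 W=1 U=1 S=0
  [1] read 0x2B idx=4: raw=0x2C007 flags P=1 W=1 U=1 S=0
  ✓ 0x2CB7E  — 2 lookups
#5 VA=0x1C12A7D (r,kernel):
  [0] read 0x1B idx=14: raw=0x30007 flags P=1 W=1 U=1 S=0
  [1] read 0x30 idx=18: raw=0x31007 flags P=1 W=1 U=1 S=0
  ✓ 0x31A7D  — 2 lookups
#6 VA=0x2817D43 (r,kernel):
  [0] read 0x1B idx=20: raw=0x34007 flags P=1 W=1 U=1 S=0
  [1] read 0x34 idx=23: raw=0x38007 flags P=1 W=1 U=1 S=0
  ✓ 0x38D43  — 2 lookups

Entries read for #4: 2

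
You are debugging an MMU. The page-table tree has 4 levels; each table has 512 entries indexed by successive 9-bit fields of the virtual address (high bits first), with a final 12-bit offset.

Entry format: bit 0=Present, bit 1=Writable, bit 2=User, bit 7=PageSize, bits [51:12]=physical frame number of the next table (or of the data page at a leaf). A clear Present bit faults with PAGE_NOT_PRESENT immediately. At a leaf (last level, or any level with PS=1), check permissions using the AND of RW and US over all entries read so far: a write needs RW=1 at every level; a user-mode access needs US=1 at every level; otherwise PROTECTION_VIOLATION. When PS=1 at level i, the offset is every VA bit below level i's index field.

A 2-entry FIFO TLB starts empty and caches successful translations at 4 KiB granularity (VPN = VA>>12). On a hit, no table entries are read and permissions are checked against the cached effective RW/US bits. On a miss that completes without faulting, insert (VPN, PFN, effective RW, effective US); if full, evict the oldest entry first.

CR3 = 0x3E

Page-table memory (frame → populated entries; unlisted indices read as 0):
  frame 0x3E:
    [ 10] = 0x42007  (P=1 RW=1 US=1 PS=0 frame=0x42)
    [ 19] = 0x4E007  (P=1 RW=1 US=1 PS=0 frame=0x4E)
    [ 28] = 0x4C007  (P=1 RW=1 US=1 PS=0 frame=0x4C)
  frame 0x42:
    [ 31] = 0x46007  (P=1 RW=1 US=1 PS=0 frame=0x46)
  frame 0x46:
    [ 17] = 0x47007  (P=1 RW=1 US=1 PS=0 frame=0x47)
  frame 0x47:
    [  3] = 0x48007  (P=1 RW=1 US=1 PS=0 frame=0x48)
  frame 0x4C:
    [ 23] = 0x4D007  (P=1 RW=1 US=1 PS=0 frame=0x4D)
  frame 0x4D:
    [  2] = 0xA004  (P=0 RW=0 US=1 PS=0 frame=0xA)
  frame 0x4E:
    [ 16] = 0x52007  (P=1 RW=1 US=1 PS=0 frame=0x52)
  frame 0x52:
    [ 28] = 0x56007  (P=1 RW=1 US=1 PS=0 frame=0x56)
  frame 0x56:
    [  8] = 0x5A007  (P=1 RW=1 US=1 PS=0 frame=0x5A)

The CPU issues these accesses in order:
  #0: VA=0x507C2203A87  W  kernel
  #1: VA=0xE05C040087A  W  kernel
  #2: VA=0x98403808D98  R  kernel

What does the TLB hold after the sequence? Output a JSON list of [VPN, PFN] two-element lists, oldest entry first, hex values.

Trace:
#0 VA=0x507C2203A87 (w,kernel):
  L0: frame=0x3E idx=10 entry=0x42007 [P=1 RW=1 US=1 PS=0]
  L1: frame=0x42 idx=31 entry=0x46007 [P=1 RW=1 US=1 PS=0]
  L2: frame=0x46 idx=17 entry=0x47007 [P=1 RW=1 US=1 PS=0]
  L3: frame=0x47 idx=3 entry=0x48007 [P=1 RW=1 US=1 PS=0]
  ⇒ phys 0x48A87  [4 reads]
#1 VA=0xE05C040087A (w,kernel):
  L0: frame=0x3E idx=28 entry=0x4C007 [P=1 RW=1 US=1 PS=0]
  L1: frame=0x4C idx=23 entry=0x4D007 [P=1 RW=1 US=1 PS=0]
  L2: frame=0x4D idx=2 entry=0xA004 [P=0 RW=0 US=1 PS=0]
  ⇒ fault: PAGE_NOT_PRESENT  — 3 lookups
#2 VA=0x98403808D98 (r,kernel):
  L0: frame=0x3E idx=19 entry=0x4E007 [P=1 RW=1 US=1 PS=0]
  L1: frame=0x4E idx=16 entry=0x52007 [P=1 RW=1 US=1 PS=0]
  L2: frame=0x52 idx=28 entry=0x56007 [P=1 RW=1 US=1 PS=0]
  L3: frame=0x56 idx=8 entry=0x5A007 [P=1 RW=1 US=1 PS=0]
  ⇒ phys 0x5AD98  [4 reads]

TLB: [["0x507C2203", "0x48"], ["0x98403808", "0x5A"]]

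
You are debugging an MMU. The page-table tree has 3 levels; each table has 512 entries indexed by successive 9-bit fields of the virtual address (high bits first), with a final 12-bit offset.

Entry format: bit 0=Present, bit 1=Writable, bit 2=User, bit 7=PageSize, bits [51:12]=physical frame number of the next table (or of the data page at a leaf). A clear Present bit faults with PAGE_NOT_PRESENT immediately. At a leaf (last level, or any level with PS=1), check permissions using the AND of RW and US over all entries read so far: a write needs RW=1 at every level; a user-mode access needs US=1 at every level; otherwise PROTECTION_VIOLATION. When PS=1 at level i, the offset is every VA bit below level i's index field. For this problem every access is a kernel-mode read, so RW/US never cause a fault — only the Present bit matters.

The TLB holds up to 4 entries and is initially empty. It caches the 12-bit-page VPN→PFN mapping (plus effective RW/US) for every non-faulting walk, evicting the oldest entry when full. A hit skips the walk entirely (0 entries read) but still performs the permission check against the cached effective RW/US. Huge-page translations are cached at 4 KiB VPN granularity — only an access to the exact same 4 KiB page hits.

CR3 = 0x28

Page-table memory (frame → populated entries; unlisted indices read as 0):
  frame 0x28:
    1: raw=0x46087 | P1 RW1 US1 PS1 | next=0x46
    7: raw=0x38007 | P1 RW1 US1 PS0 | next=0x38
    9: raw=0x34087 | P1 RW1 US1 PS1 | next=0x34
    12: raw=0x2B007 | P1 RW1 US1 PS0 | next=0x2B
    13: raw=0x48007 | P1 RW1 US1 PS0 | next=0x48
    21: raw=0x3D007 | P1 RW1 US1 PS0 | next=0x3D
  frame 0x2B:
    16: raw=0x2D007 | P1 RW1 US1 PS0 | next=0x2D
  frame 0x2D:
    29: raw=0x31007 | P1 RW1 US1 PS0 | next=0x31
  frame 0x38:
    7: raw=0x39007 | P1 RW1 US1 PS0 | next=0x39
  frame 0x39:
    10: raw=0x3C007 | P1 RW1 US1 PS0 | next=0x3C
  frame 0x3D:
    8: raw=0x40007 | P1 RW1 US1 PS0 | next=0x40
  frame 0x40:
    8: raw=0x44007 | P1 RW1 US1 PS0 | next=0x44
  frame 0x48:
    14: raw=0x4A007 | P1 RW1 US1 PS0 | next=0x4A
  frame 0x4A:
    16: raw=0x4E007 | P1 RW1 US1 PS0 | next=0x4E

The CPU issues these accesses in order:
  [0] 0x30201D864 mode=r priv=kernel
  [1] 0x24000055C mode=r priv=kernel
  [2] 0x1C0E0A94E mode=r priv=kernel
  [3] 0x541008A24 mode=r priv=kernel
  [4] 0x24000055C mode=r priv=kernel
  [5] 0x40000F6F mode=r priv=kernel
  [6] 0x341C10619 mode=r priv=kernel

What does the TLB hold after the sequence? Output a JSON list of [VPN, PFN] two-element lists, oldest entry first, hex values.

Trace:
#0 VA=0x30201D864 (r,kernel):
  lvl0: tbl 0x28, slot 12 ⇒ 0x2B007 (P1/RW1/US1/PS0)
  lvl1: tbl 0x2B, slot 16 ⇒ 0x2D007 (P1/RW1/US1/PS0)
  lvl2: tbl 0x2D, slot 29 ⇒ 0x31007 (P1/RW1/US1/PS0)
  ✓ 0x31864  — 3 lookups
#1 VA=0x24000055C (r,kernel):
  lvl0: tbl 0x28, slot 9 ⇒ 0x34087 (P1/RW1/US1/PS1)
  ✓ 0x3455C (huge @L0)  — 1 lookups
#2 VA=0x1C0E0A94E (r,kernel):
  lvl0: tbl 0x28, slot 7 ⇒ 0x38007 (P1/RW1/US1/PS0)
  lvl1: tbl 0x38, slot 7 ⇒ 0x39007 (P1/RW1/US1/PS0)
  lvl2: tbl 0x39, slot 10 ⇒ 0x3C007 (P1/RW1/US1/PS0)
  ✓ 0x3C94E  — 3 lookups
#3 VA=0x541008A24 (r,kernel):
  lvl0: tbl 0x28, slot 21 ⇒ 0x3D007 (P1/RW1/US1/PS0)
  lvl1: tbl 0x3D, slot 8 ⇒ 0x40007 (P1/RW1/US1/PS0)
  lvl2: tbl 0x40, slot 8 ⇒ 0x44007 (P1/RW1/US1/PS0)
  ✓ 0x44A24  — 3 lookups
#4 VA=0x24000055C (r,kernel):
  TLB hit vpn=0x240000 → PA=0x3455C
#5 VA=0x40000F6F (r,kernel):
  lvl0: tbl 0x28, slot 1 ⇒ 0x46087 (P1/RW1/US1/PS1)
  ✓ 0x46F6F (huge @L0)  — 1 lookups
#6 VA=0x341C10619 (r,kernel):
  lvl0: tbl 0x28, slot 13 ⇒ 0x48007 (P1/RW1/US1/PS0)
  lvl1: tbl 0x48, slot 14 ⇒ 0x4A007 (P1/RW1/US1/PS0)
  lvl2: tbl 0x4A, slot 16 ⇒ 0x4E007 (P1/RW1/US1/PS0)
  ✓ 0x4E619  — 3 lookups

TLB: [["0x1C0E0A", "0x3C"], ["0x541008", "0x44"], ["0x40000", "0x46"], ["0x341C10", "0x4E"]]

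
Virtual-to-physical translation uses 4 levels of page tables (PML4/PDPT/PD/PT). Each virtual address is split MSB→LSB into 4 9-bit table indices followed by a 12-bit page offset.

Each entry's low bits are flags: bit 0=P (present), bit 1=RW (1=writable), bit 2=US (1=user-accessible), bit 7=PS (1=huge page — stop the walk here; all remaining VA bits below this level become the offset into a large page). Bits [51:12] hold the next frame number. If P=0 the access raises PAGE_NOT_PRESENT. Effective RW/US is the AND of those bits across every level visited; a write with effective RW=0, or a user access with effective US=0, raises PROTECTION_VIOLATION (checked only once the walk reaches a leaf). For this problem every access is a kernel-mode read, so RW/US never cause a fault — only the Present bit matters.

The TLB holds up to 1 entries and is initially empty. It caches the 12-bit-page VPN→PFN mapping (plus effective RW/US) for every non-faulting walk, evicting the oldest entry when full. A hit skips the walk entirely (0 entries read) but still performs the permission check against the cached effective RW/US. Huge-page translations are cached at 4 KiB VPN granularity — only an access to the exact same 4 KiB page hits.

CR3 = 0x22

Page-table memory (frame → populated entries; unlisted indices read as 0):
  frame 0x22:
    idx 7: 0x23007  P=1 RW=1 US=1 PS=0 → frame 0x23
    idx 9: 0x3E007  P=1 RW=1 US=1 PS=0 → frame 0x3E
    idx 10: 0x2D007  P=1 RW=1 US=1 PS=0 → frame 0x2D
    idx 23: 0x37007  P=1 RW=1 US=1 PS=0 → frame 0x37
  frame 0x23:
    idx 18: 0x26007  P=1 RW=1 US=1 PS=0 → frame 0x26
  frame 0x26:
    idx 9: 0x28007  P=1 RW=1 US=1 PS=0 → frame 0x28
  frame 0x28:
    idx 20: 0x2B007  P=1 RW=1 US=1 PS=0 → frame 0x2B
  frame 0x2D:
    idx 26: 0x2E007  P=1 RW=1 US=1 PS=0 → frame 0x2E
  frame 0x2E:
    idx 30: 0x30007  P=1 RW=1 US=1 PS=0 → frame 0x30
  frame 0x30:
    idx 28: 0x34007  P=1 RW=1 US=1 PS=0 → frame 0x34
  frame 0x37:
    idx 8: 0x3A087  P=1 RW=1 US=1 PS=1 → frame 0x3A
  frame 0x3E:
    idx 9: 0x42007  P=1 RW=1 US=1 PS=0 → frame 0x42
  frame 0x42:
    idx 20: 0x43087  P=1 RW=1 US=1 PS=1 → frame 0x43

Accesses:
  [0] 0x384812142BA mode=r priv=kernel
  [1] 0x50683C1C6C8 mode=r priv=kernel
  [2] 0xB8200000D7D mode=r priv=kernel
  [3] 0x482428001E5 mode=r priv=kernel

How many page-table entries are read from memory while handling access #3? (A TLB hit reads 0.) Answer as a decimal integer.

Trace:
#0 VA=0x384812142BA (r,kernel):
  lvl0: tbl 0x22, slot 7 ⇒ 0x23007 (P1/RW1/US1/PS0)
  lvl1: tbl 0x23, slot 18 ⇒ 0x26007 (P1/RW1/US1/PS0)
  lvl2: tbl 0x26, slot 9 ⇒ 0x28007 (P1/RW1/US1/PS0)
  lvl3: tbl 0x28, slot 20 ⇒ 0x2B007 (P1/RW1/US1/PS0)
  ⇒ phys 0x2B2BA  [4 reads]
#1 VA=0x50683C1C6C8 (r,kernel):
  lvl0: tbl 0x22, slot 10 ⇒ 0x2D007 (P1/RW1/US1/PS0)
  lvl1: tbl 0x2D, slot 26 ⇒ 0x2E007 (P1/RW1/US1/PS0)
  lvl2: tbl 0x2E, slot 30 ⇒ 0x30007 (P1/RW1/US1/PS0)
  lvl3: tbl 0x30, slot 28 ⇒ 0x34007 (P1/RW1/US1/PS0)
  ⇒ phys 0x346C8  [4 reads]
#2 VA=0xB8200000D7D (r,kernel):
  lvl0: tbl 0x22, slot 23 ⇒ 0x37007 (P1/RW1/US1/PS0)
  lvl1: tbl 0x37, slot 8 ⇒ 0x3A087 (P1/RW1/US1/PS1)
  ⇒ phys 0x3AD7D (huge @L1)  [2 reads]
#3 VA=0x482428001E5 (r,kernel):
  lvl0: tbl 0x22, slot 9 ⇒ 0x3E007 (P1/RW1/US1/PS0)
  lvl1: tbl 0x3E, slot 9 ⇒ 0x42007 (P1/RW1/US1/PS0)
  lvl2: tbl 0x42, slot 20 ⇒ 0x43087 (P1/RW1/US1/PS1)
  ⇒ phys 0x431E5 (huge @L2)  [3 reads]

Entries read for #3: 3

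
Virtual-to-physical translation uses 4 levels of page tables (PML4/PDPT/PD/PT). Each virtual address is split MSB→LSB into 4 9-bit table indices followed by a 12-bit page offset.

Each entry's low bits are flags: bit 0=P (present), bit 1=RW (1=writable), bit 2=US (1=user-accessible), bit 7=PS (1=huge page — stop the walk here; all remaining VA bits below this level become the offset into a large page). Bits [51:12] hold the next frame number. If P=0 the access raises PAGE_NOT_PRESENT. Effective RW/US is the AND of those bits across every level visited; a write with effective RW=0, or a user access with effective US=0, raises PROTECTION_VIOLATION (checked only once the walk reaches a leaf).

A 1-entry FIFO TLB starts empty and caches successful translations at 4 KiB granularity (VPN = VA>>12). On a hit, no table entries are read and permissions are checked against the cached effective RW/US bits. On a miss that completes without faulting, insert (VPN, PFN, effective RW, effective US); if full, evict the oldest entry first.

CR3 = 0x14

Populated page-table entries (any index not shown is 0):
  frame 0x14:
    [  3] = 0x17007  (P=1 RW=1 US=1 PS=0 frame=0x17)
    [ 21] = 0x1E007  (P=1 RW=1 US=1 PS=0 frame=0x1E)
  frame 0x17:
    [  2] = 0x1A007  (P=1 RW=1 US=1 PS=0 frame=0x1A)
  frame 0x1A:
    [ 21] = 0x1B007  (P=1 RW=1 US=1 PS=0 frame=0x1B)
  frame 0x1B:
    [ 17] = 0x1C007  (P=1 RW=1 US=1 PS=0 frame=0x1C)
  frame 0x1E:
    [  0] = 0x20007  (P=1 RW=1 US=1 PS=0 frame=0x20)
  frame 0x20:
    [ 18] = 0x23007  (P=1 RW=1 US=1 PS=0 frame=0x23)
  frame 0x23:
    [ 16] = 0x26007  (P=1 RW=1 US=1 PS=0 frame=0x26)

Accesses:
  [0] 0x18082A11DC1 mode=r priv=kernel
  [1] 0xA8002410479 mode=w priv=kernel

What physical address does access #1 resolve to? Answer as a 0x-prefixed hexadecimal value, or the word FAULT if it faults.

Trace:
#0 VA=0x18082A11DC1 (r,kernel):
  [0] read 0x14 idx=3: raw=0x17007 flags P=1 W=1 U=1 S=0
  [1] read 0x17 idx=2: raw=0x1A007 flags P=1 W=1 U=1 S=0
  [2] read 0x1A idx=21: raw=0x1B007 flags P=1 W=1 U=1 S=0
  [3] read 0x1B idx=17: raw=0x1C007 flags P=1 W=1 U=1 S=0
  ⇒ phys 0x1CDC1  [4 reads]
#1 VA=0xA8002410479 (w,kernel):
  [0] read 0x14 idx=21: raw=0x1E007 flags P=1 W=1 U=1 S=0
  [1] read 0x1E idx=0: raw=0x20007 flags P=1 W=1 U=1 S=0
  [2] read 0x20 idx=18: raw=0x23007 flags P=1 W=1 U=1 S=0
  [3] read 0x23 idx=16: raw=0x26007 flags P=1 W=1 U=1 S=0
  ⇒ phys 0x26479  [4 reads]

Access #1 PA: 0x26479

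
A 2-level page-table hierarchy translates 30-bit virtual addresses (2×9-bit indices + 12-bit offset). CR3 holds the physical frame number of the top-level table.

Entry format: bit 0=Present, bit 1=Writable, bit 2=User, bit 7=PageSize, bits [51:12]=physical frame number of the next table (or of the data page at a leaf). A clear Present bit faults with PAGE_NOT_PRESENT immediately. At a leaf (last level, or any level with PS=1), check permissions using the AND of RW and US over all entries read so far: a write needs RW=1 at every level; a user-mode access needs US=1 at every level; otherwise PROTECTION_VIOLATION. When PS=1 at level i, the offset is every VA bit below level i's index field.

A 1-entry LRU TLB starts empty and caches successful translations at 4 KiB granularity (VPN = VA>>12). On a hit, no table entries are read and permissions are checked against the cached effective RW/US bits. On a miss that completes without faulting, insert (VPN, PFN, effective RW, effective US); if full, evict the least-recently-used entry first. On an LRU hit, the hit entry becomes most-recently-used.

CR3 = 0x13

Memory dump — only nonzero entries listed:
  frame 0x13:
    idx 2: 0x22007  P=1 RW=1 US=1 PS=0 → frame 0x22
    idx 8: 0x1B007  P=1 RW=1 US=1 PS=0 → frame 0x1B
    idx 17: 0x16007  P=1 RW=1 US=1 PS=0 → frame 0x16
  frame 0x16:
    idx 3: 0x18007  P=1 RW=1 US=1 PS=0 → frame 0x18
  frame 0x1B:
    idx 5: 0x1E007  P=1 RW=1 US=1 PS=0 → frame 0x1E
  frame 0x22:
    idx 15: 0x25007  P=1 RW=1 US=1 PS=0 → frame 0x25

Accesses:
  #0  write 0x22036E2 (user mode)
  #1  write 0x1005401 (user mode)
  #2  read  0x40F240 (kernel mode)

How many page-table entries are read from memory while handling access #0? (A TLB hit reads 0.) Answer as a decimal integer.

Per-access translation:
#0 VA=0x22036E2 (w,user):
  lvl0: tbl 0x13, slot 17 ⇒ 0x16007 (P1/RW1/US1/PS0)
  lvl1: tbl 0x16, slot 3 ⇒ 0x18007 (P1/RW1/US1/PS0)
  ✓ 0x186E2  — 2 lookups
#1 VA=0x1005401 (w,user):
  lvl0: tbl 0x13, slot 8 ⇒ 0x1B007 (P1/RW1/US1/PS0)
  lvl1: tbl 0x1B, slot 5 ⇒ 0x1E007 (P1/RW1/US1/PS0)
  ✓ 0x1E401  — 2 lookups
#2 VA=0x40F240 (r,kernel):
  lvl0: tbl 0x13, slot 2 ⇒ 0x22007 (P1/RW1/US1/PS0)
  lvl1: tbl 0x22, slot 15 ⇒ 0x25007 (P1/RW1/US1/PS0)
  ✓ 0x25240  — 2 lookups

Entries read for #0: 2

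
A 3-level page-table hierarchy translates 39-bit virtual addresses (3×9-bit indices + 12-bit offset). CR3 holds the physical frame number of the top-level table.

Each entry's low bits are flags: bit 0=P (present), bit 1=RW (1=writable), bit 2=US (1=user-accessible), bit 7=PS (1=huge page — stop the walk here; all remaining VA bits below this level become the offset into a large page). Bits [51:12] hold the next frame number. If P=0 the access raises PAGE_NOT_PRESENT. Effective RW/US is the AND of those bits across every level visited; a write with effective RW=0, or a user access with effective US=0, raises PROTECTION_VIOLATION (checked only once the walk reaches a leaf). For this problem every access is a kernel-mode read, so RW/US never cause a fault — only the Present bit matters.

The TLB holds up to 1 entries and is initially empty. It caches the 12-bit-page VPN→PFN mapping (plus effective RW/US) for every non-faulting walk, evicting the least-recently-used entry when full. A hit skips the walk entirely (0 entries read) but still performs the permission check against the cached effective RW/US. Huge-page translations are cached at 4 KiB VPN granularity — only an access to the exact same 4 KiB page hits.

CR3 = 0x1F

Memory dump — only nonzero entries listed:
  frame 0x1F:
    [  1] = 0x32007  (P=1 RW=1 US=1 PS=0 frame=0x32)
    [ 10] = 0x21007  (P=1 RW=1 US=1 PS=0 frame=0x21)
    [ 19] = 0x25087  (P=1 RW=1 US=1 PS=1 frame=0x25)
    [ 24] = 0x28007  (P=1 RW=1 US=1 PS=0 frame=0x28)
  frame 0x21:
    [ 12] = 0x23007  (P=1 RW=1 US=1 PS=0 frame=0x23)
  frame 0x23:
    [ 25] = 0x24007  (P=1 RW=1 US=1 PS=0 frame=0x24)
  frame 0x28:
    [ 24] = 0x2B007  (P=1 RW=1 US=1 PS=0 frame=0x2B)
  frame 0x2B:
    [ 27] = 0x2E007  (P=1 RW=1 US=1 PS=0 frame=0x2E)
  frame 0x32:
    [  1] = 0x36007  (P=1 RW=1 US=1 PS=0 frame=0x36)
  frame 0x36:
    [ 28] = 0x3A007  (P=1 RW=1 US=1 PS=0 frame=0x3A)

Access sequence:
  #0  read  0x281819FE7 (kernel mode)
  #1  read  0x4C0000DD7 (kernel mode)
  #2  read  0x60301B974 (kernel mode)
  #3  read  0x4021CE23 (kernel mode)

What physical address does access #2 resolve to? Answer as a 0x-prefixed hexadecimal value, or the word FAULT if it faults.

Walk each access:
#0 VA=0x281819FE7 (r,kernel):
  L0: frame=0x1F idx=10 entry=0x21007 [P=1 RW=1 US=1 PS=0]
  L1: frame=0x21 idx=12 entry=0x23007 [P=1 RW=1 US=1 PS=0]
  L2: frame=0x23 idx=25 entry=0x24007 [P=1 RW=1 US=1 PS=0]
  → PA=0x24FE7  (3 entries read)
#1 VA=0x4C0000DD7 (r,kernel):
  L0: frame=0x1F idx=19 entry=0x25087 [P=1 RW=1 US=1 PS=1]
  → PA=0x25DD7 (huge @L0)  (1 entries read)
#2 VA=0x60301B974 (r,kernel):
  L0: frame=0x1F idx=24 entry=0x28007 [P=1 RW=1 US=1 PS=0]
  L1: frame=0x28 idx=24 entry=0x2B007 [P=1 RW=1 US=1 PS=0]
  L2: frame=0x2B idx=27 entry=0x2E007 [P=1 RW=1 US=1 PS=0]
  → PA=0x2E974  (3 entries read)
#3 VA=0x4021CE23 (r,kernel):
  L0: frame=0x1F idx=1 entry=0x32007 [P=1 RW=1 US=1 PS=0]
  L1: frame=0x32 idx=1 entry=0x36007 [P=1 RW=1 US=1 PS=0]
  L2: frame=0x36 idx=28 entry=0x3A007 [P=1 RW=1 US=1 PS=0]
  → PA=0x3AE23  (3 entries read)

Access #2 PA: 0x2E974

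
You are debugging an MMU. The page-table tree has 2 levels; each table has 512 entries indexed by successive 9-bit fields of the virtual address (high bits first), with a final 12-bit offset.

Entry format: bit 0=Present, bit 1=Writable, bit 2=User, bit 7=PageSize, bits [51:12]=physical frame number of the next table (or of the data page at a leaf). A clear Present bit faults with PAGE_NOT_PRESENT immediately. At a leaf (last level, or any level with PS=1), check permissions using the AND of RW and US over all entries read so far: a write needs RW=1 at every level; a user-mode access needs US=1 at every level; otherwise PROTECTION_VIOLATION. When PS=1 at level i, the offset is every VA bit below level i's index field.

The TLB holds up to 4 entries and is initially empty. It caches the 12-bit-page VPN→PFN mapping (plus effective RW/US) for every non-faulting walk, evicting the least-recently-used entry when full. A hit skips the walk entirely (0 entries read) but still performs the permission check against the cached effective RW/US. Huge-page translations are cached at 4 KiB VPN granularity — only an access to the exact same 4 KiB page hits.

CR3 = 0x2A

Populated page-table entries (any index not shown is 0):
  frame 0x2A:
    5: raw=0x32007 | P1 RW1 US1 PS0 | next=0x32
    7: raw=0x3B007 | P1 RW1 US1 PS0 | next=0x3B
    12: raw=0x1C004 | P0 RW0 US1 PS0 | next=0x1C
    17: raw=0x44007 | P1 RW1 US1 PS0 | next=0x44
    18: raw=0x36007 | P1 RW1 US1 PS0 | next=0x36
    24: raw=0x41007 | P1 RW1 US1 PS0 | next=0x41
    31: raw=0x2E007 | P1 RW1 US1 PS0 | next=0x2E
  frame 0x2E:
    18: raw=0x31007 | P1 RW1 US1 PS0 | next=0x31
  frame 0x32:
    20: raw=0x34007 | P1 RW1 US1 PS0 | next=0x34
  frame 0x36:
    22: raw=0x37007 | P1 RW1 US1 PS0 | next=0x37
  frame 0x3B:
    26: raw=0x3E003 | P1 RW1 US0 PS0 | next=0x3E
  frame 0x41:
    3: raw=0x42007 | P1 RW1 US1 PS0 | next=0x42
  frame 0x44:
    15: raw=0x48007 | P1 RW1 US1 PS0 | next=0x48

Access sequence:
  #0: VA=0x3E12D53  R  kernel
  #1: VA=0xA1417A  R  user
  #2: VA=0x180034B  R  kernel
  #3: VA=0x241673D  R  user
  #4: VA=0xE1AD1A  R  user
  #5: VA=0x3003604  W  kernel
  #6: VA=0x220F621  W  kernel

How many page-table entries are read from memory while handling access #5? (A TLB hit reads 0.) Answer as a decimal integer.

Per-access translation:
#0 VA=0x3E12D53 (r,kernel):
  L0: frame=0x2A idx=31 entry=0x2E007 [P=1 RW=1 US=1 PS=0]
  L1: frame=0x2E idx=18 entry=0x31007 [P=1 RW=1 US=1 PS=0]
  ⇒ phys 0x31D53  [2 reads]
#1 VA=0xA1417A (r,user):
  L0: frame=0x2A idx=5 entry=0x32007 [P=1 RW=1 US=1 PS=0]
  L1: frame=0x32 idx=20 entry=0x34007 [P=1 RW=1 US=1 PS=0]
  ⇒ phys 0x3417A  [2 reads]
#2 VA=0x180034B (r,kernel):
  L0: frame=0x2A idx=12 entry=0x1C004 [P=0 RW=0 US=1 PS=0]
  → PAGE_NOT_PRESENT  (1 entries read)
#3 VA=0x241673D (r,user):
  L0: frame=0x2A idx=18 entry=0x36007 [P=1 RW=1 US=1 PS=0]
  L1: frame=0x36 idx=22 entry=0x37007 [P=1 RW=1 US=1 PS=0]
  ⇒ phys 0x3773D  [2 reads]
#4 VA=0xE1AD1A (r,user):
  L0: frame=0x2A idx=7 entry=0x3B007 [P=1 RW=1 US=1 PS=0]
  L1: frame=0x3B idx=26 entry=0x3E003 [P=1 RW=1 US=0 PS=0]
  → PROTECTION_VIOLATION  (2 entries read)
#5 VA=0x3003604 (w,kernel):
  L0: frame=0x2A idx=24 entry=0x41007 [P=1 RW=1 US=1 PS=0]
  L1: frame=0x41 idx=3 entry=0x42007 [P=1 RW=1 US=1 PS=0]
  ⇒ phys 0x42604  [2 reads]
#6 VA=0x220F621 (w,kernel):
  L0: frame=0x2A idx=17 entry=0x44007 [P=1 RW=1 US=1 PS=0]
  L1: frame=0x44 idx=15 entry=0x48007 [P=1 RW=1 US=1 PS=0]
  ⇒ phys 0x48621  [2 reads]

Entries read for #5: 2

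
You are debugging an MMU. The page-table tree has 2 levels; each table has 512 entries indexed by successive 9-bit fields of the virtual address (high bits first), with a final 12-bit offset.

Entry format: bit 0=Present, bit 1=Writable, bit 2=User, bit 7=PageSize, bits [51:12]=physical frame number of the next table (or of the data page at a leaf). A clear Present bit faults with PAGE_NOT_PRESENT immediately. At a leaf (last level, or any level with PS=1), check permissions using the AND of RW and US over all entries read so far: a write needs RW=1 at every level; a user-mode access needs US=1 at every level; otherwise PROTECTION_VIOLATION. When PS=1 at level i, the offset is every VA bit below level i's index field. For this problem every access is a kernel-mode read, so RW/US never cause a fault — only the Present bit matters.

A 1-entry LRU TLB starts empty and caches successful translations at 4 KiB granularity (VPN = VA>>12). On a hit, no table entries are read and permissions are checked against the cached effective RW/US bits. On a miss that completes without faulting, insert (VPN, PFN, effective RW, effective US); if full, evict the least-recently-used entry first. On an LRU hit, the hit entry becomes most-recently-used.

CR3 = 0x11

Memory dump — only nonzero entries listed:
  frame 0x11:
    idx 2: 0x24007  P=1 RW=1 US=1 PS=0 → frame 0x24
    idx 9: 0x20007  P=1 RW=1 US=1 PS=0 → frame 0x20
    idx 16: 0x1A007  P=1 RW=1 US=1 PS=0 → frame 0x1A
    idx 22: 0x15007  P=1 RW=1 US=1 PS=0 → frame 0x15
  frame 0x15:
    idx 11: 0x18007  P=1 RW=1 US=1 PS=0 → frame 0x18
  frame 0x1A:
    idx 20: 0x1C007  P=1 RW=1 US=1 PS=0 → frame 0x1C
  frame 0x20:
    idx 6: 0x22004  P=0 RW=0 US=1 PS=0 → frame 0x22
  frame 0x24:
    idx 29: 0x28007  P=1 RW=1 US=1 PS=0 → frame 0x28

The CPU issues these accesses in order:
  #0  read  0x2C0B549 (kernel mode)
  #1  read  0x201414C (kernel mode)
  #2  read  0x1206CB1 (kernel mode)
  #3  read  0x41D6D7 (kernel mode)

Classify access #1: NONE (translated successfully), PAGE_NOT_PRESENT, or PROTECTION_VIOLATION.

Walk each access:
#0 VA=0x2C0B549 (r,kernel):
  [0] read 0x11 idx=22: raw=0x15007 flags P=1 W=1 U=1 S=0
  [1] read 0x15 idx=11: raw=0x18007 flags P=1 W=1 U=1 S=0
  → PA=0x18549  (2 entries read)
#1 VA=0x201414C (r,kernel):
  [0] read 0x11 idx=16: raw=0x1A007 flags P=1 W=1 U=1 S=0
  [1] read 0x1A idx=20: raw=0x1C007 flags P=1 W=1 U=1 S=0
  → PA=0x1C14C  (2 entries read)
#2 VA=0x1206CB1 (r,kernel):
  [0] read 0x11 idx=9: raw=0x20007 flags P=1 W=1 U=1 S=0
  [1] read 0x20 idx=6: raw=0x22004 flags P=0 W=0 U=1 S=0
  → PAGE_NOT_PRESENT  (2 entries read)
#3 VA=0x41D6D7 (r,kernel):
  [0] read 0x11 idx=2: raw=0x24007 flags P=1 W=1 U=1 S=0
  [1] read 0x24 idx=29: raw=0x28007 flags P=1 W=1 U=1 S=0
  → PA=0x286D7  (2 entries read)

Access #1 fault: NONE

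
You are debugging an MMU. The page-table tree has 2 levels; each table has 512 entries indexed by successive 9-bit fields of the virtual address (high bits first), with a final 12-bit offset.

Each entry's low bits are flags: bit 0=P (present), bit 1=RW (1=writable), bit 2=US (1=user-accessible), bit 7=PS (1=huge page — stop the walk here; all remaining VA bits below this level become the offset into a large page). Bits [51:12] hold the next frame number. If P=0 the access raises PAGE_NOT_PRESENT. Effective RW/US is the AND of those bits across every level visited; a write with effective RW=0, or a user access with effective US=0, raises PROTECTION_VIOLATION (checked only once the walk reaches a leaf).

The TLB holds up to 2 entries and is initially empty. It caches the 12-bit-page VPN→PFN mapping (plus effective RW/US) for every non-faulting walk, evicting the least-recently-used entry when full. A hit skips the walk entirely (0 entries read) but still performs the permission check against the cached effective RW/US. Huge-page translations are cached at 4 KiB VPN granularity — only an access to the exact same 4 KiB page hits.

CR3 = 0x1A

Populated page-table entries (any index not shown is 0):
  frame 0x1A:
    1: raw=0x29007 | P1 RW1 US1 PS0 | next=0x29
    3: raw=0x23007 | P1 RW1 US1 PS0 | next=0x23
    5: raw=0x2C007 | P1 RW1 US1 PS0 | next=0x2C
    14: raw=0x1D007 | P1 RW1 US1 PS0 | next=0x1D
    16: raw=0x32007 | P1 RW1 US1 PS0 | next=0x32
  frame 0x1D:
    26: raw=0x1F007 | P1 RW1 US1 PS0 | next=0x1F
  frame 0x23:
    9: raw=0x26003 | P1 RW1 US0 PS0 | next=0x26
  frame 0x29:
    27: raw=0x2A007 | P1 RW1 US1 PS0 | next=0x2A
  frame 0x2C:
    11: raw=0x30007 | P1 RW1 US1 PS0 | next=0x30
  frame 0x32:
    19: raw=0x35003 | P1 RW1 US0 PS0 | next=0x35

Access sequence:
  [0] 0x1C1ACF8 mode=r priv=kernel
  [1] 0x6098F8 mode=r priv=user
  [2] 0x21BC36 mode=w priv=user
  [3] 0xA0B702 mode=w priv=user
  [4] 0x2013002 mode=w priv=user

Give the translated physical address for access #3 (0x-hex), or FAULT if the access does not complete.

Walk each access:
#0 VA=0x1C1ACF8 (r,kernel):
  [0] read 0x1A idx=14: raw=0x1D007 flags P=1 W=1 U=1 S=0
  [1] read 0x1D idx=26: raw=0x1F007 flags P=1 W=1 U=1 S=0
  ✓ 0x1FCF8  — 2 lookups
#1 VA=0x6098F8 (r,user):
  [0] read 0x1A idx=3: raw=0x23007 flags P=1 W=1 U=1 S=0
  [1] read 0x23 idx=9: raw=0x26003 flags P=1 W=1 U=0 S=0
  ⇒ fault: PROTECTION_VIOLATION  — 2 lookups
#2 VA=0x21BC36 (w,user):
  [0] read 0x1A idx=1: raw=0x29007 flags P=1 W=1 U=1 S=0
  [1] read 0x29 idx=27: raw=0x2A007 flags P=1 W=1 U=1 S=0
  ✓ 0x2AC36  — 2 lookups
#3 VA=0xA0B702 (w,user):
  [0] read 0x1A idx=5: raw=0x2C007 flags P=1 W=1 U=1 S=0
  [1] read 0x2C idx=11: raw=0x30007 flags P=1 W=1 U=1 S=0
  ✓ 0x30702  — 2 lookups
#4 VA=0x2013002 (w,user):
  [0] read 0x1A idx=16: raw=0x32007 flags P=1 W=1 U=1 S=0
  [1] read 0x32 idx=19: raw=0x35003 flags P=1 W=1 U=0 S=0
  ⇒ fault: PROTECTION_VIOLATION  — 2 lookups

Access #3 PA: 0x30702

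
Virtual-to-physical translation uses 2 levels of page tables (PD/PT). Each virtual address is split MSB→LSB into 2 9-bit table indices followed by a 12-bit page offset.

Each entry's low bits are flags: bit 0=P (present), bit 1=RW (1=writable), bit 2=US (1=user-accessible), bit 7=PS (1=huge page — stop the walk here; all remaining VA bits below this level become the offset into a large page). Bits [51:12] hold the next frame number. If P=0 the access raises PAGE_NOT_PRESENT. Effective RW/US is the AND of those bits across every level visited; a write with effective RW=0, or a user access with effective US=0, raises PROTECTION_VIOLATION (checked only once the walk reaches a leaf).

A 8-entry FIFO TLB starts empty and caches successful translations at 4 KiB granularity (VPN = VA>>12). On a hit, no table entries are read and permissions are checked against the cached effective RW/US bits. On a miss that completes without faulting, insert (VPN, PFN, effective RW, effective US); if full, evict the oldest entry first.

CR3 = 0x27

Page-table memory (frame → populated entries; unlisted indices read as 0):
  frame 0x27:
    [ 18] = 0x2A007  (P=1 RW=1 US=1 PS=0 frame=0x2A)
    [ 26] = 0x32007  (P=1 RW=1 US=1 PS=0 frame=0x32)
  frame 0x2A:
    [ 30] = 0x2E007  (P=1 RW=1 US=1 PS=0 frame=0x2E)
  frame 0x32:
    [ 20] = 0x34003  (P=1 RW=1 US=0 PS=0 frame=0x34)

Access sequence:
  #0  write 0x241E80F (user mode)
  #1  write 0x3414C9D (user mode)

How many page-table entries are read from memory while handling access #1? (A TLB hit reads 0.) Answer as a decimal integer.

Per-access translation:
#0 VA=0x241E80F (w,user):
  lvl0: tbl 0x27, slot 18 ⇒ 0x2A007 (P1/RW1/US1/PS0)
  lvl1: tbl 0x2A, slot 30 ⇒ 0x2E007 (P1/RW1/US1/PS0)
  → PA=0x2E80F  (2 entries read)
#1 VA=0x3414C9D (w,user):
  lvl0: tbl 0x27, slot 26 ⇒ 0x32007 (P1/RW1/US1/PS0)
  lvl1: tbl 0x32, slot 20 ⇒ 0x34003 (P1/RW1/US0/PS0)
  ⇒ fault: PROTECTION_VIOLATION  — 2 lookups

Entries read for #1: 2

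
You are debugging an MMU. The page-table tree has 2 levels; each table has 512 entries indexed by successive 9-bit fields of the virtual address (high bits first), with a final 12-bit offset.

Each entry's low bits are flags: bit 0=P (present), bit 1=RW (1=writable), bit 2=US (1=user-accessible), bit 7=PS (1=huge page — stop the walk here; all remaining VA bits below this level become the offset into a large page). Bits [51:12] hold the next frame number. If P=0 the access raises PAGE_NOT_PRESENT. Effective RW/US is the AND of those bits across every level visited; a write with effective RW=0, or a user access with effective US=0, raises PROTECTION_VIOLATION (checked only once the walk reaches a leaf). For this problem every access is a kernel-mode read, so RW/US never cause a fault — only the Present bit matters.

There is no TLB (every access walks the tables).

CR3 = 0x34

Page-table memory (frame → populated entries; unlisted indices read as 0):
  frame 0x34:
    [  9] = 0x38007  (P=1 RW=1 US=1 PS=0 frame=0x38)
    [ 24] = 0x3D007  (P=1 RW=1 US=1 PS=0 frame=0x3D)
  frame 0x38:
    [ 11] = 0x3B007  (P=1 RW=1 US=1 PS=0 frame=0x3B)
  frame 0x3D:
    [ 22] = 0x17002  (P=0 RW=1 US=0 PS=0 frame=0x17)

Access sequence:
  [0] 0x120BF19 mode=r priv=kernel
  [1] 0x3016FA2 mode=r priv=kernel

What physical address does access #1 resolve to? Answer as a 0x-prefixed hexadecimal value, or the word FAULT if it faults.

Per-access translation:
#0 VA=0x120BF19 (r,kernel):
  L0: frame=0x34 idx=9 entry=0x38007 [P=1 RW=1 US=1 PS=0]
  L1: frame=0x38 idx=11 entry=0x3B007 [P=1 RW=1 US=1 PS=0]
  ⇒ phys 0x3BF19  [2 reads]
#1 VA=0x3016FA2 (r,kernel):
  L0: frame=0x34 idx=24 entry=0x3D007 [P=1 RW=1 US=1 PS=0]
  L1: frame=0x3D idx=22 entry=0x17002 [P=0 RW=1 US=0 PS=0]
  → PAGE_NOT_PRESENT  (2 entries read)

Access #1 PA: FAULT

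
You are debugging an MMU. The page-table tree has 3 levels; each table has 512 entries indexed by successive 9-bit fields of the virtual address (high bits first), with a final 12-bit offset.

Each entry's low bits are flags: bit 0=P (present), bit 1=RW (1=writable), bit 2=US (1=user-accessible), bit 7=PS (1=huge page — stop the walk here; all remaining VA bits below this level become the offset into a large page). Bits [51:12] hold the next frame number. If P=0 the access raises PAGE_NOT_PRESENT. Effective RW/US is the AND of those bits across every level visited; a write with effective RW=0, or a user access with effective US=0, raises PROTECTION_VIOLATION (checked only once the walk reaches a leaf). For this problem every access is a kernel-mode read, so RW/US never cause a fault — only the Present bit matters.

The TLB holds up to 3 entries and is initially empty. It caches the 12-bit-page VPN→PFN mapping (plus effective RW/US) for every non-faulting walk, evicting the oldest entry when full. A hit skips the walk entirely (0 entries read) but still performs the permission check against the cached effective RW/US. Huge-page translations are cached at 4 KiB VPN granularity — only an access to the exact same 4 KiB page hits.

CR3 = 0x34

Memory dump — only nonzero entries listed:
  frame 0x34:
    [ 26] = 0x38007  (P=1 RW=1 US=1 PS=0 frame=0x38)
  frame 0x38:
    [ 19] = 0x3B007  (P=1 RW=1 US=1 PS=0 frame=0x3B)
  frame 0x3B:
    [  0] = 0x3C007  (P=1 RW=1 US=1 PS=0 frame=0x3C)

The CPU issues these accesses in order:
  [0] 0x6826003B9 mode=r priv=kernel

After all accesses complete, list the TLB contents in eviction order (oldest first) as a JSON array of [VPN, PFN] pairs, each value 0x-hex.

Walk each access:
#0 VA=0x6826003B9 (r,kernel):
  [0] read 0x34 idx=26: raw=0x38007 flags P=1 W=1 U=1 S=0
  [1] read 0x38 idx=19: raw=0x3B007 flags P=1 W=1 U=1 S=0
  [2] read 0x3B idx=0: raw=0x3C007 flags P=1 W=1 U=1 S=0
  ⇒ phys 0x3C3B9  [3 reads]

TLB: [["0x682600", "0x3C"]]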